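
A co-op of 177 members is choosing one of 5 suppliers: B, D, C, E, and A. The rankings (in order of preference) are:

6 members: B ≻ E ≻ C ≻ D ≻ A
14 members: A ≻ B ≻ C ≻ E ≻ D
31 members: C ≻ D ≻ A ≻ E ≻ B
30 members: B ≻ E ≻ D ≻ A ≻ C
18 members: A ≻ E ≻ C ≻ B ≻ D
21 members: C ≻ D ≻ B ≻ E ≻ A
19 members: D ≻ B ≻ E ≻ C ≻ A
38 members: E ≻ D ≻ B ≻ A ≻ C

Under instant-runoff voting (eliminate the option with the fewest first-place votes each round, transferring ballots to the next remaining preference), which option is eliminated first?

Round 1: B 36, D 19, C 52, E 38, A 32. Eliminate D.

D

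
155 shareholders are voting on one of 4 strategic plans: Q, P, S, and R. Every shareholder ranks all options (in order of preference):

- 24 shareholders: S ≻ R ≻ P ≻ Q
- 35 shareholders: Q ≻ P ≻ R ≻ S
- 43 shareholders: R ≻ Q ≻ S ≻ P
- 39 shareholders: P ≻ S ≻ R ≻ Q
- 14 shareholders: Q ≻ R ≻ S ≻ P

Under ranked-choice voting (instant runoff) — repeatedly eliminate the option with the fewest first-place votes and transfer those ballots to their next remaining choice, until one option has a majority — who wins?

R

Round 1: Q 49, P 39, S 24, R 43. Eliminate S.
Round 2: Q 49, P 39, R 67. Eliminate P.
Round 3: Q 49, R 106. R has a majority.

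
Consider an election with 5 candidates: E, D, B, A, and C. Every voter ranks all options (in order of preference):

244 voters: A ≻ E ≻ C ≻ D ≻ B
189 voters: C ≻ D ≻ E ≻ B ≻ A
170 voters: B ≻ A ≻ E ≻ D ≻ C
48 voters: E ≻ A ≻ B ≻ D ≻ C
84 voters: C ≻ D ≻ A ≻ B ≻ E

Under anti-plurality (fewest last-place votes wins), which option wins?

D

Last-place votes: E 84, D 0, B 244, A 189, C 218.
D is ranked last by the fewest voters, so D wins.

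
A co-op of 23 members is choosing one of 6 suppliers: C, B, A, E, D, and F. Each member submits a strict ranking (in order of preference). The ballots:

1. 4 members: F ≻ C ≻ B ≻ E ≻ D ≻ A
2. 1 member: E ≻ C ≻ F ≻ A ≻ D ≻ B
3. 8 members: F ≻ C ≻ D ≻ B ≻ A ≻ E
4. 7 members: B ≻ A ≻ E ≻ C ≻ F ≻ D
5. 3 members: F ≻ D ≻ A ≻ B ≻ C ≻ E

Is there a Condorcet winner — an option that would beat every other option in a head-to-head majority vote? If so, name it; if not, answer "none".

F

F vs C: 15–8 for F.
F vs B: 16–7 for F.
F vs A: 16–7 for F.
F vs E: 15–8 for F.
F vs D: 23–0 for F.
F beats every other option head-to-head.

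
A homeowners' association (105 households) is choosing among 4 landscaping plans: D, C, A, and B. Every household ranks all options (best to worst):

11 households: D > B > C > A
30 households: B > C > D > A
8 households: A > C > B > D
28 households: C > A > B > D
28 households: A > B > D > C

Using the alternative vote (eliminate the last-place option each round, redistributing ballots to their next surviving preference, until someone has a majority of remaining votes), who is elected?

A

Round 1: D 11, C 28, A 36, B 30. Eliminate D.
Round 2: C 28, A 36, B 41. Eliminate C.
Round 3: A 64, B 41. A has a majority.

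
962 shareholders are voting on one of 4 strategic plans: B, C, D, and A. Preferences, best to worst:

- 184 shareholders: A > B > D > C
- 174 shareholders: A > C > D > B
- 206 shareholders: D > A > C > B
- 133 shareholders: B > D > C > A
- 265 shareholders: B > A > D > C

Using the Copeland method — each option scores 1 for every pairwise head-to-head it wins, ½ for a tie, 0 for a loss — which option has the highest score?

B: beats C and D; loses to A → score 2.
C: loses to B, D, and A → score 0.
D: beats C; loses to B and A → score 1.
A: beats B, C, and D → score 3.
A has the best pairwise record.

A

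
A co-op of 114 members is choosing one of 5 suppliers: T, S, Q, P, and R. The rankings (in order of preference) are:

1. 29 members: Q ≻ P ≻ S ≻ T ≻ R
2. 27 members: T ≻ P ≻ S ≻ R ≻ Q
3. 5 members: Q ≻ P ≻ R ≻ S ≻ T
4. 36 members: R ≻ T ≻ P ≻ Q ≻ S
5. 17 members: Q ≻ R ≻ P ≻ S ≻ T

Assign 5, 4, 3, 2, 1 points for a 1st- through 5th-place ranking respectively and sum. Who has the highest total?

P

T: 29·2 + 27·5 + 5·1 + 36·4 + 17·1 = 359
S: 29·3 + 27·3 + 5·2 + 36·1 + 17·2 = 248
Q: 29·5 + 27·1 + 5·5 + 36·2 + 17·5 = 354
P: 29·4 + 27·4 + 5·4 + 36·3 + 17·3 = 403
R: 29·1 + 27·2 + 5·3 + 36·5 + 17·4 = 346
P has the highest Borda score (403).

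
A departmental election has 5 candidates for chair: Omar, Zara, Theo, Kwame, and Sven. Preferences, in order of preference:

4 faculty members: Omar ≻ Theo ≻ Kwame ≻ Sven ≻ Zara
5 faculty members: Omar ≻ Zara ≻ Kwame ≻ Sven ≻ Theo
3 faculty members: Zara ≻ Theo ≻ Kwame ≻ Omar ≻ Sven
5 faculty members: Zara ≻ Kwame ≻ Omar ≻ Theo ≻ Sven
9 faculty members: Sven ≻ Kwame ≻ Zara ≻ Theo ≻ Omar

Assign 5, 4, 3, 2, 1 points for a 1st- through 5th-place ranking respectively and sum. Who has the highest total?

Omar: 4·5 + 5·5 + 3·2 + 5·3 + 9·1 = 75
Zara: 4·1 + 5·4 + 3·5 + 5·5 + 9·3 = 91
Theo: 4·4 + 5·1 + 3·4 + 5·2 + 9·2 = 61
Kwame: 4·3 + 5·3 + 3·3 + 5·4 + 9·4 = 92
Sven: 4·2 + 5·2 + 3·1 + 5·1 + 9·5 = 71
Kwame has the highest Borda score (92).

Kwame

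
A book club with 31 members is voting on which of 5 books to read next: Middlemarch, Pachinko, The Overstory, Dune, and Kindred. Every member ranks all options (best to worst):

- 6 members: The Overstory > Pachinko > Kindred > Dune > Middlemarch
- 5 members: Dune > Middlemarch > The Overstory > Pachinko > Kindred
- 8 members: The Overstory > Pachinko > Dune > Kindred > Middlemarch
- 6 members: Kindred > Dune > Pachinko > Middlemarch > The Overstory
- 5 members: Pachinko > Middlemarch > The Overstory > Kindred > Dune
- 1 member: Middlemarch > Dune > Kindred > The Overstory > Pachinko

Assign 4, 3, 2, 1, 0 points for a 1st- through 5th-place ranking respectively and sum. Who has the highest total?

Middlemarch: 6·0 + 5·3 + 8·0 + 6·1 + 5·3 + 1·4 = 40
Pachinko: 6·3 + 5·1 + 8·3 + 6·2 + 5·4 + 1·0 = 79
The Overstory: 6·4 + 5·2 + 8·4 + 6·0 + 5·2 + 1·1 = 77
Dune: 6·1 + 5·4 + 8·2 + 6·3 + 5·0 + 1·3 = 63
Kindred: 6·2 + 5·0 + 8·1 + 6·4 + 5·1 + 1·2 = 51
Pachinko has the highest Borda score (79).

Pachinko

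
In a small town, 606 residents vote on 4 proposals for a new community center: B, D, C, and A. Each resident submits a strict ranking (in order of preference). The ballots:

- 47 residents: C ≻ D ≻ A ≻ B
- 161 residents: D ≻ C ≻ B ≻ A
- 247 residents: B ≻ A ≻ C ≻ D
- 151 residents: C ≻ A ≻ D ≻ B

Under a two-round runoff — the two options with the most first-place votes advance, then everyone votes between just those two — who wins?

C

Round 1 first-place votes: B 247, D 161, C 198, A 0.
B and C advance.
Runoff: B is preferred to C by 247 voters; C by 359.
C wins the runoff.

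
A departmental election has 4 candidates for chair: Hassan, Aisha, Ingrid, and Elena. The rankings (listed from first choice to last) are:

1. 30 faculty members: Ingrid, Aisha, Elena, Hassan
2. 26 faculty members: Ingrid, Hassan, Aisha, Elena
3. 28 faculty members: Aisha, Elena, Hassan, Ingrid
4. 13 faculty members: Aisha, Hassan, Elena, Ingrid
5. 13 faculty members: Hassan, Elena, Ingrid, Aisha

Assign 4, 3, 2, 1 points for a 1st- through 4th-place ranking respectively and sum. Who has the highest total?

Aisha

Hassan: 30·1 + 26·3 + 28·2 + 13·3 + 13·4 = 255
Aisha: 30·3 + 26·2 + 28·4 + 13·4 + 13·1 = 319
Ingrid: 30·4 + 26·4 + 28·1 + 13·1 + 13·2 = 291
Elena: 30·2 + 26·1 + 28·3 + 13·2 + 13·3 = 235
Aisha has the highest Borda score (319).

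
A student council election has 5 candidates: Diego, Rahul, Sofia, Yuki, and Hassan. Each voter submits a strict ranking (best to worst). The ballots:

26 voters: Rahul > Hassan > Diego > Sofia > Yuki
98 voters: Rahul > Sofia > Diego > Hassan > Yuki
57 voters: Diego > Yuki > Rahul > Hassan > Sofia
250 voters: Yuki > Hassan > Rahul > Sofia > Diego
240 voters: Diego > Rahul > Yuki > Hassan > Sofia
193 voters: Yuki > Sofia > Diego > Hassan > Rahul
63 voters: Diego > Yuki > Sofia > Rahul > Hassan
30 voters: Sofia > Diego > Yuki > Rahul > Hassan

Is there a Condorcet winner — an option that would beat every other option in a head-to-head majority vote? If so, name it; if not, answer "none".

Checking pairwise contests:
Sofia beats Diego 571–386.
Diego beats Rahul 583–374.
Rahul beats Sofia 671–286.
Diego beats Yuki 514–443.
Diego beats Hassan 681–276.
Every option loses at least one head-to-head, so there is no Condorcet winner.

none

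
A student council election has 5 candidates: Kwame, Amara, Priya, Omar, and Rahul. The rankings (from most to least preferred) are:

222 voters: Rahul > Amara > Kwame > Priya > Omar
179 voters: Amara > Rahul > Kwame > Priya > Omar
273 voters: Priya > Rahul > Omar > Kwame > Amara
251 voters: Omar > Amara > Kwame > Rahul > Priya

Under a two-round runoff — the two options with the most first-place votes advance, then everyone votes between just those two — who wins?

Priya

Round 1 first-place votes: Kwame 0, Amara 179, Priya 273, Omar 251, Rahul 222.
Priya and Omar advance.
Runoff: Priya is preferred to Omar by 674 voters; Omar by 251.
Priya wins the runoff.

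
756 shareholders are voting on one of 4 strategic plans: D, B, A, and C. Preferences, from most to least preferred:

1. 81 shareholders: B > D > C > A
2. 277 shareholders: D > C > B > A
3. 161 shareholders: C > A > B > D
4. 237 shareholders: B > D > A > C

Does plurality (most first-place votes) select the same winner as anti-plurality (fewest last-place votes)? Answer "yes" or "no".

yes

Plurality — first-place votes: D 277, B 318, A 0, C 161. Winner: B.
Anti-plurality — last-place votes: D 161, B 0, A 358, C 237. Winner: B.
The two methods agree.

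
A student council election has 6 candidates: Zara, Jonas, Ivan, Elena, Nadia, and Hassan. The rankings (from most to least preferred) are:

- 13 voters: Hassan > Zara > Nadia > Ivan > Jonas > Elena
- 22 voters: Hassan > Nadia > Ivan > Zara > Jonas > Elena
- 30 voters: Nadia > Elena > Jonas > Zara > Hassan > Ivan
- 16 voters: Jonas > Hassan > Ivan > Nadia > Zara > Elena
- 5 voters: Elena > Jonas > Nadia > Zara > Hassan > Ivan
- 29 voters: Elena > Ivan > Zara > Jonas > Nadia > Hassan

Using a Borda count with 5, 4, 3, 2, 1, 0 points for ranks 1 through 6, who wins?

Nadia

Zara: 13·4 + 22·2 + 30·2 + 16·1 + 5·2 + 29·3 = 269
Jonas: 13·1 + 22·1 + 30·3 + 16·5 + 5·4 + 29·2 = 283
Ivan: 13·2 + 22·3 + 30·0 + 16·3 + 5·0 + 29·4 = 256
Elena: 13·0 + 22·0 + 30·4 + 16·0 + 5·5 + 29·5 = 290
Nadia: 13·3 + 22·4 + 30·5 + 16·2 + 5·3 + 29·1 = 353
Hassan: 13·5 + 22·5 + 30·1 + 16·4 + 5·1 + 29·0 = 274
Nadia has the highest Borda score (353).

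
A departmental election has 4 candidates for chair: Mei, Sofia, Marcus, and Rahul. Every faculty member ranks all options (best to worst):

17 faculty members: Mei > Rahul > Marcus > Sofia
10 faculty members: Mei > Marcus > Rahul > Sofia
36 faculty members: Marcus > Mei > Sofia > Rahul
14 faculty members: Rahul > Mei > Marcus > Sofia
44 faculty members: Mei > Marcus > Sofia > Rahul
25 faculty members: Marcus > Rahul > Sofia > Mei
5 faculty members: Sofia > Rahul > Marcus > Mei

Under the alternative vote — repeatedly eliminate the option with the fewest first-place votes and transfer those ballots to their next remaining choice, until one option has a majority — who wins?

Mei

Round 1: Mei 71, Sofia 5, Marcus 61, Rahul 14. Eliminate Sofia.
Round 2: Mei 71, Marcus 61, Rahul 19. Eliminate Rahul.
Round 3: Mei 85, Marcus 66. Mei has a majority.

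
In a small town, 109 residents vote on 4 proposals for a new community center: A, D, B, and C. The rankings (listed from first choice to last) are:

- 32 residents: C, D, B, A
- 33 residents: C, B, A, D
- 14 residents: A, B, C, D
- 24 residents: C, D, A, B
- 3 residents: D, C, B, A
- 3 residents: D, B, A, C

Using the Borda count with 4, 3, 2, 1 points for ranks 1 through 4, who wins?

A: 32·1 + 33·2 + 14·4 + 24·2 + 3·1 + 3·2 = 211
D: 32·3 + 33·1 + 14·1 + 24·3 + 3·4 + 3·4 = 239
B: 32·2 + 33·3 + 14·3 + 24·1 + 3·2 + 3·3 = 244
C: 32·4 + 33·4 + 14·2 + 24·4 + 3·3 + 3·1 = 396
C has the highest Borda score (396).

C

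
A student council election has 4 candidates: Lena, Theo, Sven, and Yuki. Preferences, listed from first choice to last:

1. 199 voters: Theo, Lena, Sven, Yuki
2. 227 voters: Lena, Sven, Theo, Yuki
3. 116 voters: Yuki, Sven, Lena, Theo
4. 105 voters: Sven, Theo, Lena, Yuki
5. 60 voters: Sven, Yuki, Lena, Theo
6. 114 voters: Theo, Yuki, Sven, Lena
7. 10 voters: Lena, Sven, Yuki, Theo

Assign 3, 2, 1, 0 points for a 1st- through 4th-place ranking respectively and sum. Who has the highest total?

Lena: 199·2 + 227·3 + 116·1 + 105·1 + 60·1 + 114·0 + 10·3 = 1390
Theo: 199·3 + 227·1 + 116·0 + 105·2 + 60·0 + 114·3 + 10·0 = 1376
Sven: 199·1 + 227·2 + 116·2 + 105·3 + 60·3 + 114·1 + 10·2 = 1514
Yuki: 199·0 + 227·0 + 116·3 + 105·0 + 60·2 + 114·2 + 10·1 = 706
Sven has the highest Borda score (1514).

Sven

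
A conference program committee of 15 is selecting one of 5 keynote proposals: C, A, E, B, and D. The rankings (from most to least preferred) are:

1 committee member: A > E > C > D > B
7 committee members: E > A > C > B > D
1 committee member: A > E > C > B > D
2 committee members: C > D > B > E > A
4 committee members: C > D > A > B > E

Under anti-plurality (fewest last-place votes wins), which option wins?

Last-place votes: C 0, A 2, E 4, B 1, D 8.
C is ranked last by the fewest voters, so C wins.

C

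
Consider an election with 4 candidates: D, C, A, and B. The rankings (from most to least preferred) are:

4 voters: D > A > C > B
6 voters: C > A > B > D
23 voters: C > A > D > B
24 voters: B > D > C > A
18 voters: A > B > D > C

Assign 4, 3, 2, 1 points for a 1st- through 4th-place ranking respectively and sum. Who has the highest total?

A

D: 4·4 + 6·1 + 23·2 + 24·3 + 18·2 = 176
C: 4·2 + 6·4 + 23·4 + 24·2 + 18·1 = 190
A: 4·3 + 6·3 + 23·3 + 24·1 + 18·4 = 195
B: 4·1 + 6·2 + 23·1 + 24·4 + 18·3 = 189
A has the highest Borda score (195).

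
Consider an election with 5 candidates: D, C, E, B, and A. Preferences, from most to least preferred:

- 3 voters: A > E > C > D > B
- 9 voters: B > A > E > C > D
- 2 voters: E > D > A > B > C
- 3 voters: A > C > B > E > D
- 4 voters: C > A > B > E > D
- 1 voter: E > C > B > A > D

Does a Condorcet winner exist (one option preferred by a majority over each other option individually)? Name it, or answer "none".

A

A vs D: 20–2 for A.
A vs C: 17–5 for A.
A vs E: 19–3 for A.
A vs B: 12–10 for A.
A beats every other option head-to-head.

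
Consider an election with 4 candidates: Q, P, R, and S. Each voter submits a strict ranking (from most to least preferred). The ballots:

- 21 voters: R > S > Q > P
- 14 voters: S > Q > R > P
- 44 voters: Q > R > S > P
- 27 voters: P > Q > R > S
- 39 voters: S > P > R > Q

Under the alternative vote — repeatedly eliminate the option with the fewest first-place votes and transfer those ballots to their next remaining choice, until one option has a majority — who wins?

S

Round 1: Q 44, P 27, R 21, S 53. Eliminate R.
Round 2: Q 44, P 27, S 74. S has a majority.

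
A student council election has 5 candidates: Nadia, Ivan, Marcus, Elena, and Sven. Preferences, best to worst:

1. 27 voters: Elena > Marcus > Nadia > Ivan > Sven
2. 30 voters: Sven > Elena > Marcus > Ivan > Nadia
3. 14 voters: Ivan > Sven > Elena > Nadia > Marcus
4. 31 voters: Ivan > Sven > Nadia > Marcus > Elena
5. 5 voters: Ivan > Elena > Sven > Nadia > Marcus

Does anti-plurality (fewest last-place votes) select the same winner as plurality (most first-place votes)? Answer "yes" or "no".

Anti-plurality — last-place votes: Nadia 30, Ivan 0, Marcus 19, Elena 31, Sven 27. Winner: Ivan.
Plurality — first-place votes: Nadia 0, Ivan 50, Marcus 0, Elena 27, Sven 30. Winner: Ivan.
The two methods agree.

yes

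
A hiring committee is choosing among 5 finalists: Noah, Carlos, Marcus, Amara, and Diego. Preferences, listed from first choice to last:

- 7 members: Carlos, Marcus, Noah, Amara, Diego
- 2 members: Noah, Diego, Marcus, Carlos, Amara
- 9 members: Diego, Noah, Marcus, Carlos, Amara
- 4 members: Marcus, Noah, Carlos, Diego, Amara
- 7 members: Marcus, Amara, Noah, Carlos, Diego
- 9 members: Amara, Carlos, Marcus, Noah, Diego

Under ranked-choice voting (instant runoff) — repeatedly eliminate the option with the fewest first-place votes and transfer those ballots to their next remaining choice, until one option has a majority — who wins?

Marcus

Round 1: Noah 2, Carlos 7, Marcus 11, Amara 9, Diego 9. Eliminate Noah.
Round 2: Carlos 7, Marcus 11, Amara 9, Diego 11. Eliminate Carlos.
Round 3: Marcus 18, Amara 9, Diego 11. Eliminate Amara.
Round 4: Marcus 27, Diego 11. Marcus has a majority.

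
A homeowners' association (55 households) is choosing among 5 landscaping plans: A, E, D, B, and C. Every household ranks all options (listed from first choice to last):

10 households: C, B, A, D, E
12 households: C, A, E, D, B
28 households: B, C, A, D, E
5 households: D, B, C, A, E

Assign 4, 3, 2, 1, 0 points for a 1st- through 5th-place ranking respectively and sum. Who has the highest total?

C

A: 10·2 + 12·3 + 28·2 + 5·1 = 117
E: 10·0 + 12·2 + 28·0 + 5·0 = 24
D: 10·1 + 12·1 + 28·1 + 5·4 = 70
B: 10·3 + 12·0 + 28·4 + 5·3 = 157
C: 10·4 + 12·4 + 28·3 + 5·2 = 182
C has the highest Borda score (182).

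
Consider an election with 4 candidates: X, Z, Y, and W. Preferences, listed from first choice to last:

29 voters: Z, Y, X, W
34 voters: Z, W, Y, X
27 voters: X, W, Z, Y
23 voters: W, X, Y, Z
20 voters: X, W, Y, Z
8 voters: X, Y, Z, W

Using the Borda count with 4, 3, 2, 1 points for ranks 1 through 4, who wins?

X

X: 29·2 + 34·1 + 27·4 + 23·3 + 20·4 + 8·4 = 381
Z: 29·4 + 34·4 + 27·2 + 23·1 + 20·1 + 8·2 = 365
Y: 29·3 + 34·2 + 27·1 + 23·2 + 20·2 + 8·3 = 292
W: 29·1 + 34·3 + 27·3 + 23·4 + 20·3 + 8·1 = 372
X has the highest Borda score (381).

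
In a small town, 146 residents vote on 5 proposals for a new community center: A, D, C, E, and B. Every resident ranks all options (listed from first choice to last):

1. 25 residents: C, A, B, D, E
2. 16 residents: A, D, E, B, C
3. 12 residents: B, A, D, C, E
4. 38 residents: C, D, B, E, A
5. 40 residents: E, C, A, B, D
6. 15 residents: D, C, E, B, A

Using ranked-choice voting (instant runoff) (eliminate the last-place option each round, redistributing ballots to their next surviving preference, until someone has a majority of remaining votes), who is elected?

C

Round 1: A 16, D 15, C 63, E 40, B 12. Eliminate B.
Round 2: A 28, D 15, C 63, E 40. Eliminate D.
Round 3: A 28, C 78, E 40. C has a majority.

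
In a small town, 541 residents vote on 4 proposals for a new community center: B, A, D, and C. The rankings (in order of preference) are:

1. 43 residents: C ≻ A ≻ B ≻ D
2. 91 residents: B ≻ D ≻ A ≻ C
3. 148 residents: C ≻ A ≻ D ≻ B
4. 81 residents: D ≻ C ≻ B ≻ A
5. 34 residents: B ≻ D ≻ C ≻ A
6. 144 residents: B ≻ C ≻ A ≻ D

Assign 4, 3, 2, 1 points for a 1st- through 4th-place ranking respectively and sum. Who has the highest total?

B: 43·2 + 91·4 + 148·1 + 81·2 + 34·4 + 144·4 = 1472
A: 43·3 + 91·2 + 148·3 + 81·1 + 34·1 + 144·2 = 1158
D: 43·1 + 91·3 + 148·2 + 81·4 + 34·3 + 144·1 = 1182
C: 43·4 + 91·1 + 148·4 + 81·3 + 34·2 + 144·3 = 1598
C has the highest Borda score (1598).

C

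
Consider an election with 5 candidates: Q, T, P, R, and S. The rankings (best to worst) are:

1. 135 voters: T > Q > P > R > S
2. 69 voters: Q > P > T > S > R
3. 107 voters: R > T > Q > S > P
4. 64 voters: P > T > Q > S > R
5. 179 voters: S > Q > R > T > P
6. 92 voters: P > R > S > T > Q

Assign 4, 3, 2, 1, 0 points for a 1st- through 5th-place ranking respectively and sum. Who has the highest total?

Q

Q: 135·3 + 69·4 + 107·2 + 64·2 + 179·3 + 92·0 = 1560
T: 135·4 + 69·2 + 107·3 + 64·3 + 179·1 + 92·1 = 1462
P: 135·2 + 69·3 + 107·0 + 64·4 + 179·0 + 92·4 = 1101
R: 135·1 + 69·0 + 107·4 + 64·0 + 179·2 + 92·3 = 1197
S: 135·0 + 69·1 + 107·1 + 64·1 + 179·4 + 92·2 = 1140
Q has the highest Borda score (1560).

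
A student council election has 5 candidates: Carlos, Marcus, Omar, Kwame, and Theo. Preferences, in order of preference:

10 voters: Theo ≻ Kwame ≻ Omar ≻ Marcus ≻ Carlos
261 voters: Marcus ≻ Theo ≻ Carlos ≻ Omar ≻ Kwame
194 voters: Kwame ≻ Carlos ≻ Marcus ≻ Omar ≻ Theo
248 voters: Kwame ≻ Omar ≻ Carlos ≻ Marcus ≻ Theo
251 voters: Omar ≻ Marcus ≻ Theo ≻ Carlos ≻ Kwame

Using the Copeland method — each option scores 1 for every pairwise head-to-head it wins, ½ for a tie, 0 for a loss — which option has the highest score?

Omar

Carlos: beats Kwame; loses to Marcus, Omar, and Theo → score 1.
Marcus: beats Carlos, Kwame, and Theo; loses to Omar → score 3.
Omar: beats Carlos, Marcus, Kwame, and Theo → score 4.
Kwame: loses to Carlos, Marcus, Omar, and Theo → score 0.
Theo: beats Carlos and Kwame; loses to Marcus and Omar → score 2.
Omar has the best pairwise record.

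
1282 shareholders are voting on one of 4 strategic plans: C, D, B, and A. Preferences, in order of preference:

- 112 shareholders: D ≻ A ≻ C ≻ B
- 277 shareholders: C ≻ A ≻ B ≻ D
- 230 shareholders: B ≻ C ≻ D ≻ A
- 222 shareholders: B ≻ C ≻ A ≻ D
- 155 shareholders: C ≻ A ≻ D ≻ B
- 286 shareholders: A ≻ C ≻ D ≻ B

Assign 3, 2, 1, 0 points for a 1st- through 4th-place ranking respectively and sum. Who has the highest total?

C: 112·1 + 277·3 + 230·2 + 222·2 + 155·3 + 286·2 = 2884
D: 112·3 + 277·0 + 230·1 + 222·0 + 155·1 + 286·1 = 1007
B: 112·0 + 277·1 + 230·3 + 222·3 + 155·0 + 286·0 = 1633
A: 112·2 + 277·2 + 230·0 + 222·1 + 155·2 + 286·3 = 2168
C has the highest Borda score (2884).

C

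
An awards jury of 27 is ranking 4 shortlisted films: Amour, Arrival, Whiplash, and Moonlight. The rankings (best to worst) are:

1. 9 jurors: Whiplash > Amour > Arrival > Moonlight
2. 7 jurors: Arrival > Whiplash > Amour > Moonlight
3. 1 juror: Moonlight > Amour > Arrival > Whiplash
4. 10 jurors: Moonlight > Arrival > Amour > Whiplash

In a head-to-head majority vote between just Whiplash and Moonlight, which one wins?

Whiplash

Voters preferring Whiplash to Moonlight: 16; preferring Moonlight to Whiplash: 11.
Whiplash wins the head-to-head.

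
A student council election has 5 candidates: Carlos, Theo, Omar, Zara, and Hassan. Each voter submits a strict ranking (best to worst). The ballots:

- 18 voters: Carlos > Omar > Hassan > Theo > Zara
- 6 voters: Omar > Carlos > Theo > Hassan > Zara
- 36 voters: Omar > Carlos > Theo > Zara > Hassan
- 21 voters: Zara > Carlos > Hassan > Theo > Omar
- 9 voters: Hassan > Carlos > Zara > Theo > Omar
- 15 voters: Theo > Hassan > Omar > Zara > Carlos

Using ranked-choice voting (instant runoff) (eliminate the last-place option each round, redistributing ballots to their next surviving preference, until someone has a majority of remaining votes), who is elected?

Round 1: Carlos 18, Theo 15, Omar 42, Zara 21, Hassan 9. Eliminate Hassan.
Round 2: Carlos 27, Theo 15, Omar 42, Zara 21. Eliminate Theo.
Round 3: Carlos 27, Omar 57, Zara 21. Omar has a majority.

Omar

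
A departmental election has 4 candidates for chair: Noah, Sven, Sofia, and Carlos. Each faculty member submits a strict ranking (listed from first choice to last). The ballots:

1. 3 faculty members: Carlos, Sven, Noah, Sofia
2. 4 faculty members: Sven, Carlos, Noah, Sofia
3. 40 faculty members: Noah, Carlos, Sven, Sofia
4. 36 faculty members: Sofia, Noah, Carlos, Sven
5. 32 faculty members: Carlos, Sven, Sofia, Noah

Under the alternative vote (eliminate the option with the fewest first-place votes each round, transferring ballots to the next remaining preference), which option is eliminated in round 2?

Round 1: Noah 40, Sven 4, Sofia 36, Carlos 35. Eliminate Sven.
Round 2: Noah 40, Sofia 36, Carlos 39. Eliminate Sofia.

Sofia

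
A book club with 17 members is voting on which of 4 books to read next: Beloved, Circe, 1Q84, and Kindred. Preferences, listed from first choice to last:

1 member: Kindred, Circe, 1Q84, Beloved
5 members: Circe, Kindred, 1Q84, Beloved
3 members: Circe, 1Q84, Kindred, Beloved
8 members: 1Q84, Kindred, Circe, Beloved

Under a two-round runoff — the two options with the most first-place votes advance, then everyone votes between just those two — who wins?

Circe

Round 1 first-place votes: Beloved 0, Circe 8, 1Q84 8, Kindred 1.
1Q84 and Circe advance.
Runoff: 1Q84 is preferred to Circe by 8 voters; Circe by 9.
Circe wins the runoff.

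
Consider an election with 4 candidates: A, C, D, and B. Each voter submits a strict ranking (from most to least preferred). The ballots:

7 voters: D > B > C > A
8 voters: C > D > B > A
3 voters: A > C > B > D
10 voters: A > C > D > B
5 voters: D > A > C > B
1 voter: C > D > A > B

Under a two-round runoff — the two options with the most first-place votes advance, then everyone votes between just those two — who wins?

Round 1 first-place votes: A 13, C 9, D 12, B 0.
A and D advance.
Runoff: A is preferred to D by 13 voters; D by 21.
D wins the runoff.

D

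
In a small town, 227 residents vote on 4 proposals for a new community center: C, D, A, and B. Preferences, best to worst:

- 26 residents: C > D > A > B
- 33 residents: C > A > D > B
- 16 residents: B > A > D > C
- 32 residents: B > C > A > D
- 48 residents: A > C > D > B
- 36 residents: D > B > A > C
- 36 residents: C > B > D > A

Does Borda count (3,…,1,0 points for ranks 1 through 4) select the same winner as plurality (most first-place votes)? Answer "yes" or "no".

yes

Borda — scores: C 445, D 293, A 336, B 288. Winner: C.
Plurality — first-place votes: C 95, D 36, A 48, B 48. Winner: C.
The two methods agree.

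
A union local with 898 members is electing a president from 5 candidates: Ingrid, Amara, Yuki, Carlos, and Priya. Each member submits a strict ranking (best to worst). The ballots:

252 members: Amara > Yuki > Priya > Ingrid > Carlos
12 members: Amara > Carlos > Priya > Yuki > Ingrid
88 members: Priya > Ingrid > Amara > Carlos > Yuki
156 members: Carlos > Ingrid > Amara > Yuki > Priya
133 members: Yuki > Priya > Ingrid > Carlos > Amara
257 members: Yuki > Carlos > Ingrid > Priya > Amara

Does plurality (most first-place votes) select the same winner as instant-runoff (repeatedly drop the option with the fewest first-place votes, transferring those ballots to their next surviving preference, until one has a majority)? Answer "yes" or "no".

Plurality — first-place votes: Ingrid 0, Amara 264, Yuki 390, Carlos 156, Priya 88. Winner: Yuki.
Instant-runoff — R1 Ingrid 0, Amara 264, Yuki 390, Carlos 156, Priya 88 (Ingrid out); R2 Amara 264, Yuki 390, Carlos 156, Priya 88 (Priya out); R3 Amara 352, Yuki 390, Carlos 156 (Carlos out); R4 Amara 508, Yuki 390 (Amara winner). Winner: Amara.
The two methods disagree.

no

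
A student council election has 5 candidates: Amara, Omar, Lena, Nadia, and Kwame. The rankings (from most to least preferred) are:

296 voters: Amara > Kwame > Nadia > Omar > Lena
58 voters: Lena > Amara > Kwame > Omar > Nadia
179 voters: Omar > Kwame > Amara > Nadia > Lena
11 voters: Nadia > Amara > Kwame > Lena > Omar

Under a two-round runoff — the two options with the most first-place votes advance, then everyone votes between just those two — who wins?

Amara

Round 1 first-place votes: Amara 296, Omar 179, Lena 58, Nadia 11, Kwame 0.
Amara and Omar advance.
Runoff: Amara is preferred to Omar by 365 voters; Omar by 179.
Amara wins the runoff.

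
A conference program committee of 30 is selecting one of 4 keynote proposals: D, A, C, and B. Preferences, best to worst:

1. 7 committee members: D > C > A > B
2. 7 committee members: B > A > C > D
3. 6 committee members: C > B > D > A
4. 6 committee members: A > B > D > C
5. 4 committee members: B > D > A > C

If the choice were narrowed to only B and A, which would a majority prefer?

B

Voters preferring B to A: 17; preferring A to B: 13.
B wins the head-to-head.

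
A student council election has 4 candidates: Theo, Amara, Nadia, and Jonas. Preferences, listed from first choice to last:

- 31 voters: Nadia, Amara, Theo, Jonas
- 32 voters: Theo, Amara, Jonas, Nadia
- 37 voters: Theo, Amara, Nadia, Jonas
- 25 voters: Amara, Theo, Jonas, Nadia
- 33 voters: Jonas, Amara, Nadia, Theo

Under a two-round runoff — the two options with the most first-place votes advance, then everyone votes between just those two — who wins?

Theo

Round 1 first-place votes: Theo 69, Amara 25, Nadia 31, Jonas 33.
Theo and Jonas advance.
Runoff: Theo is preferred to Jonas by 125 voters; Jonas by 33.
Theo wins the runoff.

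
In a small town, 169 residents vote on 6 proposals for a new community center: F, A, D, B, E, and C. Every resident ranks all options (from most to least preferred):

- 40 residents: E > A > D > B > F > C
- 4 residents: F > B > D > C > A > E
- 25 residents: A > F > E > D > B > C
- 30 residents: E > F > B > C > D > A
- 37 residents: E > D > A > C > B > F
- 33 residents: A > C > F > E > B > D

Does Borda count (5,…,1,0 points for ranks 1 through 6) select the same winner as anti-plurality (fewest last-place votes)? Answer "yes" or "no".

no

Borda — scores: F 379, A 565, D 360, B 281, E 676, C 274. Winner: E.
Anti-plurality — last-place votes: F 37, A 30, D 33, B 0, E 4, C 65. Winner: B.
The two methods disagree.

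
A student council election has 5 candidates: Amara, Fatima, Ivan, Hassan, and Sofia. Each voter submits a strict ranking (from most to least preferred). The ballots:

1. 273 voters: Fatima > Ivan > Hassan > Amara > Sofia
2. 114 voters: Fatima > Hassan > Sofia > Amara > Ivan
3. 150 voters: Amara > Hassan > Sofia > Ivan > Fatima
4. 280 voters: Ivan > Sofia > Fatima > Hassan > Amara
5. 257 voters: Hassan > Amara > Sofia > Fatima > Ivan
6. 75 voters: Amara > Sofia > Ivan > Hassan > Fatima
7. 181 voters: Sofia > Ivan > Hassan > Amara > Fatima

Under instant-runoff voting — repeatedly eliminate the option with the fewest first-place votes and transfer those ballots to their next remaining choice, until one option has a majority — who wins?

Round 1: Amara 225, Fatima 387, Ivan 280, Hassan 257, Sofia 181. Eliminate Sofia.
Round 2: Amara 225, Fatima 387, Ivan 461, Hassan 257. Eliminate Amara.
Round 3: Fatima 387, Ivan 536, Hassan 407. Eliminate Fatima.
Round 4: Ivan 809, Hassan 521. Ivan has a majority.

Ivan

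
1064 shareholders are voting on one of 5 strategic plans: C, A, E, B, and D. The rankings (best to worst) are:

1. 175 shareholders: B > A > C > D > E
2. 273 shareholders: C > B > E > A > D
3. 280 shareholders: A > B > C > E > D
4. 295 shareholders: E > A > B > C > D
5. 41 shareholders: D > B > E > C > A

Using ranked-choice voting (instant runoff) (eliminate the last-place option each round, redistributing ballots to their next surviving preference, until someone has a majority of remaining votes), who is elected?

E

Round 1: C 273, A 280, E 295, B 175, D 41. Eliminate D.
Round 2: C 273, A 280, E 295, B 216. Eliminate B.
Round 3: C 273, A 455, E 336. Eliminate C.
Round 4: A 455, E 609. E has a majority.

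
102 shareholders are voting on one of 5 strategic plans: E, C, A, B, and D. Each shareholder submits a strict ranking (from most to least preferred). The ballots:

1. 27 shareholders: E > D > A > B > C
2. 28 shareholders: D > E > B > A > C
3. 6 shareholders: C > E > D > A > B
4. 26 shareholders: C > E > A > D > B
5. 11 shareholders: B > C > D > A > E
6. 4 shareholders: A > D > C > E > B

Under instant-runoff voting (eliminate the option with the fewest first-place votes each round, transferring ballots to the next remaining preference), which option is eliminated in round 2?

B

Round 1: E 27, C 32, A 4, B 11, D 28. Eliminate A.
Round 2: E 27, C 32, B 11, D 32. Eliminate B.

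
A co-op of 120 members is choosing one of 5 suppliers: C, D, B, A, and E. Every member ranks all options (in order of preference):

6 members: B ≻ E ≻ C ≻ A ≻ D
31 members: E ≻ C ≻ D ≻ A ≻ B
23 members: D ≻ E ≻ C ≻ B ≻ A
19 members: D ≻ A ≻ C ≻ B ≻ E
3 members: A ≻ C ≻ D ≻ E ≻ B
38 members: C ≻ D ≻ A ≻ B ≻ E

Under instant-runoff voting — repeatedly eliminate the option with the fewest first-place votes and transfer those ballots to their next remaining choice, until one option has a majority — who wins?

Round 1: C 38, D 42, B 6, A 3, E 31. Eliminate A.
Round 2: C 41, D 42, B 6, E 31. Eliminate B.
Round 3: C 41, D 42, E 37. Eliminate E.
Round 4: C 78, D 42. C has a majority.

C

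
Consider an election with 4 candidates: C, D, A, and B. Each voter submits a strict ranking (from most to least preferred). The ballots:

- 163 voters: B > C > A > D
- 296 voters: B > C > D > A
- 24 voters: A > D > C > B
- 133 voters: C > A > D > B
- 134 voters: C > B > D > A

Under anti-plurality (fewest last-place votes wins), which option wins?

C

Last-place votes: C 0, D 163, A 430, B 157.
C is ranked last by the fewest voters, so C wins.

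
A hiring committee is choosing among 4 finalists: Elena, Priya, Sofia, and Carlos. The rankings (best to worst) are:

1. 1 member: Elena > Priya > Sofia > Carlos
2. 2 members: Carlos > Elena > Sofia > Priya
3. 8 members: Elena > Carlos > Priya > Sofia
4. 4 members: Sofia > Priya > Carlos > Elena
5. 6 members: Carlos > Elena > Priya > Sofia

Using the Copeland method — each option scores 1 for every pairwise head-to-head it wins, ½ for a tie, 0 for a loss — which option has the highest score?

Carlos

Elena: beats Priya and Sofia; loses to Carlos → score 2.
Priya: beats Sofia; loses to Elena and Carlos → score 1.
Sofia: loses to Elena, Priya, and Carlos → score 0.
Carlos: beats Elena, Priya, and Sofia → score 3.
Carlos has the best pairwise record.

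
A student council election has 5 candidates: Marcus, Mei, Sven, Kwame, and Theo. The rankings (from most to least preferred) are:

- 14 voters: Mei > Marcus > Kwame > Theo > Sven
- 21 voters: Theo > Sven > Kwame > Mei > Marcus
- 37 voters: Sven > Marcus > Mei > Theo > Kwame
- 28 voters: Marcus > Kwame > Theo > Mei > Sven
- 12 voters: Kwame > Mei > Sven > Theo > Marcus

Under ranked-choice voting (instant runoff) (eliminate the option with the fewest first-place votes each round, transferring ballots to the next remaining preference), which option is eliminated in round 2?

Round 1: Marcus 28, Mei 14, Sven 37, Kwame 12, Theo 21. Eliminate Kwame.
Round 2: Marcus 28, Mei 26, Sven 37, Theo 21. Eliminate Theo.

Theo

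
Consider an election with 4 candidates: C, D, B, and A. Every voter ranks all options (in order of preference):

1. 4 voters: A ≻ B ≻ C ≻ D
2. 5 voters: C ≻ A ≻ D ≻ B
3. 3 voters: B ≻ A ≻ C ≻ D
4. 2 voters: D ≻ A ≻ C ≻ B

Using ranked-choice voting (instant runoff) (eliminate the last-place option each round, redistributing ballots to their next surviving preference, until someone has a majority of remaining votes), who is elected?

Round 1: C 5, D 2, B 3, A 4. Eliminate D.
Round 2: C 5, B 3, A 6. Eliminate B.
Round 3: C 5, A 9. A has a majority.

A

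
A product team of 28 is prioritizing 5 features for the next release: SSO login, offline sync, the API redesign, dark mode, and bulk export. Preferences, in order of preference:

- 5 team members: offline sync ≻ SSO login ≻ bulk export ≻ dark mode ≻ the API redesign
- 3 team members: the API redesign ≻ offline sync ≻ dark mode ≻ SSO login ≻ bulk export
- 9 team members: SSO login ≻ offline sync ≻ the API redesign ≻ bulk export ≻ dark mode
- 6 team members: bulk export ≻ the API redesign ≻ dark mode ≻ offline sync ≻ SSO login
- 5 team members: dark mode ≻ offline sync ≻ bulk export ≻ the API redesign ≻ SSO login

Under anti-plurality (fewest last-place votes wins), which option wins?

offline sync

Last-place votes: SSO login 11, offline sync 0, the API redesign 5, dark mode 9, bulk export 3.
offline sync is ranked last by the fewest voters, so offline sync wins.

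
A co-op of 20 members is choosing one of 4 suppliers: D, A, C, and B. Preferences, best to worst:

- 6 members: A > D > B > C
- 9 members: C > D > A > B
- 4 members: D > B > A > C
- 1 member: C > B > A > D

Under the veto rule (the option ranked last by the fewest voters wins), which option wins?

Last-place votes: D 1, A 0, C 10, B 9.
A is ranked last by the fewest voters, so A wins.

A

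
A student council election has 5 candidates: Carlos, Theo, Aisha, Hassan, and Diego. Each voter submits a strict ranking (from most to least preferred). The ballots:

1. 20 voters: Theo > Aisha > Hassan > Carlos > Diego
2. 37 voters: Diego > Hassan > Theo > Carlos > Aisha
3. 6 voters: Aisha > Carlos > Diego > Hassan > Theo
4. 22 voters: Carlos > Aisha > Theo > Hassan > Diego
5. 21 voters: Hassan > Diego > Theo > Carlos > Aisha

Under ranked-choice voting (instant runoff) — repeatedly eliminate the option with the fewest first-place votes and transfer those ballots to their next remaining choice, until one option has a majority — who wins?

Round 1: Carlos 22, Theo 20, Aisha 6, Hassan 21, Diego 37. Eliminate Aisha.
Round 2: Carlos 28, Theo 20, Hassan 21, Diego 37. Eliminate Theo.
Round 3: Carlos 28, Hassan 41, Diego 37. Eliminate Carlos.
Round 4: Hassan 63, Diego 43. Hassan has a majority.

Hassan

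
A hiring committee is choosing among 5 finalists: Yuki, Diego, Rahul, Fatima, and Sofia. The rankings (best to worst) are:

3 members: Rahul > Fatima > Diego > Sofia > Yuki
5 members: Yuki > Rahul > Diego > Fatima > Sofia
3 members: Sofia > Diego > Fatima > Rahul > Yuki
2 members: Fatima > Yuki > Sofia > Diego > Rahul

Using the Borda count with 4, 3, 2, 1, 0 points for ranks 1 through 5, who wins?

Yuki: 3·0 + 5·4 + 3·0 + 2·3 = 26
Diego: 3·2 + 5·2 + 3·3 + 2·1 = 27
Rahul: 3·4 + 5·3 + 3·1 + 2·0 = 30
Fatima: 3·3 + 5·1 + 3·2 + 2·4 = 28
Sofia: 3·1 + 5·0 + 3·4 + 2·2 = 19
Rahul has the highest Borda score (30).

Rahul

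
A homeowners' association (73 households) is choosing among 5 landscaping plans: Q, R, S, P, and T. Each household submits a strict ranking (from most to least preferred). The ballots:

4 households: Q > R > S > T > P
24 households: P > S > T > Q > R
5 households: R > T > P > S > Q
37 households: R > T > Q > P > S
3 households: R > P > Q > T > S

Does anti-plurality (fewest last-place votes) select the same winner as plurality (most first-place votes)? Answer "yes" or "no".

Anti-plurality — last-place votes: Q 5, R 24, S 40, P 4, T 0. Winner: T.
Plurality — first-place votes: Q 4, R 45, S 0, P 24, T 0. Winner: R.
The two methods disagree.

no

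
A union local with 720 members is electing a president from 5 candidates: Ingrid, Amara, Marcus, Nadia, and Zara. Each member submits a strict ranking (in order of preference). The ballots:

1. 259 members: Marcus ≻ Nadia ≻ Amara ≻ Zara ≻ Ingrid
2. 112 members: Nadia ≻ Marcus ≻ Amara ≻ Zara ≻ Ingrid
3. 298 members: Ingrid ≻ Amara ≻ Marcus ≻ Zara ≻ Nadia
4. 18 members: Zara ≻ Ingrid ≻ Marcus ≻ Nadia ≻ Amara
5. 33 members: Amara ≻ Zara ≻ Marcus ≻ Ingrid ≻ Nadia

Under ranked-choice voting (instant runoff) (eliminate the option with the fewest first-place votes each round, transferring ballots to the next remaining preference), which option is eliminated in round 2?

Amara

Round 1: Ingrid 298, Amara 33, Marcus 259, Nadia 112, Zara 18. Eliminate Zara.
Round 2: Ingrid 316, Amara 33, Marcus 259, Nadia 112. Eliminate Amara.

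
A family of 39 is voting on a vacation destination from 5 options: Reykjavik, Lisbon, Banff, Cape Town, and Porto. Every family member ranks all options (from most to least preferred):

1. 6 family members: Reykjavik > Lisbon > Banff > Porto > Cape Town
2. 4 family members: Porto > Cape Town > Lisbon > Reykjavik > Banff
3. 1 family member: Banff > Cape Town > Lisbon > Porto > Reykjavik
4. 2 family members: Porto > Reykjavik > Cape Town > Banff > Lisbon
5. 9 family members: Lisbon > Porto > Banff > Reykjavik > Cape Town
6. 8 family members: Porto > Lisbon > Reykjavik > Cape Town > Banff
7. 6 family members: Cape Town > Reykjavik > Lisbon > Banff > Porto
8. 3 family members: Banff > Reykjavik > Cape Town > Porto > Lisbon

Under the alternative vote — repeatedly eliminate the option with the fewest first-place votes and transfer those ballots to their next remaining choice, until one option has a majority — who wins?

Round 1: Reykjavik 6, Lisbon 9, Banff 4, Cape Town 6, Porto 14. Eliminate Banff.
Round 2: Reykjavik 9, Lisbon 9, Cape Town 7, Porto 14. Eliminate Cape Town.
Round 3: Reykjavik 15, Lisbon 10, Porto 14. Eliminate Lisbon.
Round 4: Reykjavik 15, Porto 24. Porto has a majority.

Porto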